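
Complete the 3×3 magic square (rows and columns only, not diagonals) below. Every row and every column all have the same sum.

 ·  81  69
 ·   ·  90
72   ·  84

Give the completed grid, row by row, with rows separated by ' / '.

Column 3 is already complete: 69 + 90 + 84 = 243, so that is the magic constant.
The remaining cell in row 1 is (1,1) = 243 − 150 = 93.
The remaining cell in row 3 is (3,2) = 243 − 156 = 87.
Using column 1: 93 + 72 + ? → (2,1) = 243 − 165 = 78.
Column 2 needs 243; the known cells sum to 168, so (2,2) = 75.

93 81 69 / 78 75 90 / 72 87 84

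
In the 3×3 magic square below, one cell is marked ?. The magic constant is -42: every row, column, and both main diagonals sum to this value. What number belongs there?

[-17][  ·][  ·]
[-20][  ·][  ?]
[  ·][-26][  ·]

Column 1: -17 + (-20) + ? = -42, so (3,1) = -5.
From row 3, -42 − (-5 + (-26)) gives (3,3) = -11.
The remaining cell in main diagonal is (2,2) = -42 − (-28) = -14.
From anti-diagonal, -42 − (-14 + (-5)) gives (1,3) = -23.
From row 1, -42 − (-17 + (-23)) gives (1,2) = -2.
The remaining cell in row 2 is (2,3) = -42 − (-34) = -8.

-8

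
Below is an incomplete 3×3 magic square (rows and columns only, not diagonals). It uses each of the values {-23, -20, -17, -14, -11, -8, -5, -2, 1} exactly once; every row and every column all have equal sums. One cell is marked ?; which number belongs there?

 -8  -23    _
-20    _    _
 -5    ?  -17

-11

The 9 entries sum to -99, so each line sums to -99/3 = -33.
Row 1: -8 + (-23) + ? = -33, so (1,3) = -2.
The remaining cell in row 3 is (3,2) = -33 − (-22) = -11.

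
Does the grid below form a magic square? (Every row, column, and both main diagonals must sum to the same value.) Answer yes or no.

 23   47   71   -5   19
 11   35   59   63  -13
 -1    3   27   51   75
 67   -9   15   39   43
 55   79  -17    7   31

Row 1: 23 + 47 + 71 + (-5) + 19 = 155.
Row 2: 11 + 35 + 59 + 63 + (-13) = 155.
Row 3: -1 + 3 + 27 + 51 + 75 = 155.
Row 4: 67 + (-9) + 15 + 39 + 43 = 155.
Row 5: 55 + 79 + (-17) + 7 + 31 = 155.
Column 1: 23 + 11 + (-1) + 67 + 55 = 155.
Column 2: 47 + 35 + 3 + (-9) + 79 = 155.
Column 3: 71 + 59 + 27 + 15 + (-17) = 155.
Column 4: -5 + 63 + 51 + 39 + 7 = 155.
Column 5: 19 + (-13) + 75 + 43 + 31 = 155.
Main diagonal: 23 + 35 + 27 + 39 + 31 = 155.
Anti-diagonal: 19 + 63 + 27 + (-9) + 55 = 155.
All lines sum to 155.

Yes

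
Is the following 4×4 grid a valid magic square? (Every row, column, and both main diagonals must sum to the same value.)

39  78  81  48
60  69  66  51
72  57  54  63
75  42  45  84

Row 1: 39 + 78 + 81 + 48 = 246.
Row 2: 60 + 69 + 66 + 51 = 246.
Row 3: 72 + 57 + 54 + 63 = 246.
Row 4: 75 + 42 + 45 + 84 = 246.
Column 1: 39 + 60 + 72 + 75 = 246.
Column 2: 78 + 69 + 57 + 42 = 246.
Column 3: 81 + 66 + 54 + 45 = 246.
Column 4: 48 + 51 + 63 + 84 = 246.
Main diagonal: 39 + 69 + 54 + 84 = 246.
Anti-diagonal: 48 + 66 + 57 + 75 = 246.
All lines sum to 246.

Yes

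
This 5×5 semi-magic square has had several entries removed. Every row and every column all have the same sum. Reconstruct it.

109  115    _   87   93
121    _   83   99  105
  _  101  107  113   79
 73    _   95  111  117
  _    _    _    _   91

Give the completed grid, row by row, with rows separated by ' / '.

Column 5 is already complete: 93 + 105 + 79 + 117 + 91 = 485, so that is the magic constant.
Using row 1: 109 + 115 + 87 + 93 + ? → (1,3) = 485 − 404 = 81.
The remaining cell in row 2 is (2,2) = 485 − 408 = 77.
Row 3: 101 + 107 + 113 + 79 + ? = 485, so (3,1) = 85.
The remaining cell in row 4 is (4,2) = 485 − 396 = 89.
The remaining cell in column 1 is (5,1) = 485 − 388 = 97.
Column 2: 115 + 77 + 101 + 89 + ? = 485, so (5,2) = 103.
Column 3 must total 485; the given cells sum to 366, so (5,3) = 119.
Using column 4: 87 + 99 + 113 + 111 + ? → (5,4) = 485 − 410 = 75.

109 115 81 87 93 / 121 77 83 99 105 / 85 101 107 113 79 / 73 89 95 111 117 / 97 103 119 75 91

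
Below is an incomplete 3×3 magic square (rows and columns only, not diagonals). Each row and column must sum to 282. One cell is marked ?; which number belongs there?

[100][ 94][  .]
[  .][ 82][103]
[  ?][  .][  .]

85

The remaining cell in row 1 is (1,3) = 282 − 194 = 88.
The remaining cell in row 2 is (2,1) = 282 − 185 = 97.
Column 1: 100 + 97 + ? = 282, so (3,1) = 85.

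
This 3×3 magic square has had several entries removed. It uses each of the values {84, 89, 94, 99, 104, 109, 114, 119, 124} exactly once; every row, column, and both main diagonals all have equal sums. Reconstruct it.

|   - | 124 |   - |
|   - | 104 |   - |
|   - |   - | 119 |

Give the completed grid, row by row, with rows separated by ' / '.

The 9 entries sum to 936, so each line sums to 936/3 = 312.
Column 2: 124 + 104 + ? = 312, so (3,2) = 84.
Main diagonal needs 312; the known cells sum to 223, so (1,1) = 89.
The remaining cell in row 1 is (1,3) = 312 − 213 = 99.
Row 3 needs 312; the known cells sum to 203, so (3,1) = 109.
Using column 1: 89 + 109 + ? → (2,1) = 312 − 198 = 114.
Column 3 needs 312; the known cells sum to 218, so (2,3) = 94.

89 124 99 / 114 104 94 / 109 84 119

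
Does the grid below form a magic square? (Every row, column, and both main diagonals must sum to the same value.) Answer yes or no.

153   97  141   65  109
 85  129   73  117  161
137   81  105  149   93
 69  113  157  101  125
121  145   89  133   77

Yes

Row 1: 153 + 97 + 141 + 65 + 109 = 565.
Row 2: 85 + 129 + 73 + 117 + 161 = 565.
Row 3: 137 + 81 + 105 + 149 + 93 = 565.
Row 4: 69 + 113 + 157 + 101 + 125 = 565.
Row 5: 121 + 145 + 89 + 133 + 77 = 565.
Column 1: 153 + 85 + 137 + 69 + 121 = 565.
Column 2: 97 + 129 + 81 + 113 + 145 = 565.
Column 3: 141 + 73 + 105 + 157 + 89 = 565.
Column 4: 65 + 117 + 149 + 101 + 133 = 565.
Column 5: 109 + 161 + 93 + 125 + 77 = 565.
Main diagonal: 153 + 129 + 105 + 101 + 77 = 565.
Anti-diagonal: 109 + 117 + 105 + 113 + 121 = 565.
All lines sum to 565.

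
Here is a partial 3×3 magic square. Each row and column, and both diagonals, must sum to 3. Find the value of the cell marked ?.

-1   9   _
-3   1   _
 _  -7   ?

Row 1: -1 + 9 + ? = 3, so (1,3) = -5.
The remaining cell in row 2 is (2,3) = 3 − (-2) = 5.
The remaining cell in column 1 is (3,1) = 3 − (-4) = 7.
Using column 3: -5 + 5 + ? → (3,3) = 3 − 0 = 3.

3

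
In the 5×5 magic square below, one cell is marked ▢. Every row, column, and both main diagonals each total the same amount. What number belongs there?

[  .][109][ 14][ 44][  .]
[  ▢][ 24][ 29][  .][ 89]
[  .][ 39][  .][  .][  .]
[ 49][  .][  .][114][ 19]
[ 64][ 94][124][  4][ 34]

119

Row 5 is complete and sums to 320; that is the magic constant.
Using column 2: 109 + 24 + 39 + 94 + ? → (4,2) = 320 − 266 = 54.
Row 4 needs 320; the known cells sum to 236, so (4,3) = 84.
The remaining cell in column 3 is (3,3) = 320 − 251 = 69.
The remaining cell in main diagonal is (1,1) = 320 − 241 = 79.
Row 1: 79 + 109 + 14 + 44 + ? = 320, so (1,5) = 74.
Using column 5: 74 + 89 + 19 + 34 + ? → (3,5) = 320 − 216 = 104.
From anti-diagonal, 320 − (74 + 69 + 54 + 64) gives (2,4) = 59.
Row 2: 24 + 29 + 59 + 89 + ? = 320, so (2,1) = 119.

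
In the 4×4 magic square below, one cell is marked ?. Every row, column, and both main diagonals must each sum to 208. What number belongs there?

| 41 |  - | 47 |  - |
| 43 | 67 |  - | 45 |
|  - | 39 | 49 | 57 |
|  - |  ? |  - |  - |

Row 2: 43 + 67 + 45 + ? = 208, so (2,3) = 53.
Row 3: 39 + 49 + 57 + ? = 208, so (3,1) = 63.
From column 1, 208 − (41 + 43 + 63) gives (4,1) = 61.
Using column 3: 47 + 53 + 49 + ? → (4,3) = 208 − 149 = 59.
From main diagonal, 208 − (41 + 67 + 49) gives (4,4) = 51.
Anti-diagonal must total 208; the given cells sum to 153, so (1,4) = 55.
Row 1 needs 208; the known cells sum to 143, so (1,2) = 65.
Using row 4: 61 + 59 + 51 + ? → (4,2) = 208 − 171 = 37.

37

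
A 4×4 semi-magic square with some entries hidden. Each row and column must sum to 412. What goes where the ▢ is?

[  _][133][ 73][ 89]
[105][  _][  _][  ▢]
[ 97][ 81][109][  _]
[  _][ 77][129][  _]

Using row 1: 133 + 73 + 89 + ? → (1,1) = 412 − 295 = 117.
From row 3, 412 − (97 + 81 + 109) gives (3,4) = 125.
Using column 1: 117 + 105 + 97 + ? → (4,1) = 412 − 319 = 93.
Using column 2: 133 + 81 + 77 + ? → (2,2) = 412 − 291 = 121.
From column 3, 412 − (73 + 109 + 129) gives (2,3) = 101.
Using row 2: 105 + 121 + 101 + ? → (2,4) = 412 − 327 = 85.

85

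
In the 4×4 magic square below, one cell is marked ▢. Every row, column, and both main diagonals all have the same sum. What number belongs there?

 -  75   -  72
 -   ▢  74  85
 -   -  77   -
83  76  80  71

78

Row 4 is complete and sums to 310; that is the magic constant.
Column 3 needs 310; the known cells sum to 231, so (1,3) = 79.
Column 4 needs 310; the known cells sum to 228, so (3,4) = 82.
Using anti-diagonal: 72 + 74 + 83 + ? → (3,2) = 310 − 229 = 81.
Row 1 must total 310; the given cells sum to 226, so (1,1) = 84.
Using row 3: 81 + 77 + 82 + ? → (3,1) = 310 − 240 = 70.
Column 1 needs 310; the known cells sum to 237, so (2,1) = 73.
Column 2 needs 310; the known cells sum to 232, so (2,2) = 78.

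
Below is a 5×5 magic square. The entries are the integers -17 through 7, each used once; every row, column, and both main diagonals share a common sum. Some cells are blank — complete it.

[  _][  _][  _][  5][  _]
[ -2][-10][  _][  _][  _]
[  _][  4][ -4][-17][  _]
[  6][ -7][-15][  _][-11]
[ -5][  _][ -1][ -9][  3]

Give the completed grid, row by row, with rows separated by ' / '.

The entries are -17 through 7, which sum to -125, so each line sums to -125/5 = -25.
From row 4, -25 − (6 + (-7) + (-15) + (-11)) gives (4,4) = 2.
The remaining cell in row 5 is (5,2) = -25 − (-12) = -13.
From column 2, -25 − (-10 + 4 + (-7) + (-13)) gives (1,2) = 1.
Column 4 needs -25; the known cells sum to -19, so (2,4) = -6.
The remaining cell in main diagonal is (1,1) = -25 − (-9) = -16.
Using anti-diagonal: -6 + (-4) + (-7) + (-5) + ? → (1,5) = -25 − (-22) = -3.
Using row 1: -16 + 1 + 5 + (-3) + ? → (1,3) = -25 − (-13) = -12.
Column 1 needs -25; the known cells sum to -17, so (3,1) = -8.
From column 3, -25 − (-12 + (-4) + (-15) + (-1)) gives (2,3) = 7.
Row 2 must total -25; the given cells sum to -11, so (2,5) = -14.
Row 3 needs -25; the known cells sum to -25, so (3,5) = 0.

-16 1 -12 5 -3 / -2 -10 7 -6 -14 / -8 4 -4 -17 0 / 6 -7 -15 2 -11 / -5 -13 -1 -9 3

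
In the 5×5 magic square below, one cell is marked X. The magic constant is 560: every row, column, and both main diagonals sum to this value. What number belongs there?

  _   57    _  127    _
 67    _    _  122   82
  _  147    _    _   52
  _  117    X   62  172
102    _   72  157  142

Row 5: 102 + 72 + 157 + 142 + ? = 560, so (5,2) = 87.
From column 2, 560 − (57 + 147 + 117 + 87) gives (2,2) = 152.
The remaining cell in column 4 is (3,4) = 560 − 468 = 92.
Using column 5: 82 + 52 + 172 + 142 + ? → (1,5) = 560 − 448 = 112.
The remaining cell in anti-diagonal is (3,3) = 560 − 453 = 107.
From row 2, 560 − (67 + 152 + 122 + 82) gives (2,3) = 137.
Using row 3: 147 + 107 + 92 + 52 + ? → (3,1) = 560 − 398 = 162.
From main diagonal, 560 − (152 + 107 + 62 + 142) gives (1,1) = 97.
Row 1 needs 560; the known cells sum to 393, so (1,3) = 167.
Using column 1: 97 + 67 + 162 + 102 + ? → (4,1) = 560 − 428 = 132.
Column 3: 167 + 137 + 107 + 72 + ? = 560, so (4,3) = 77.

77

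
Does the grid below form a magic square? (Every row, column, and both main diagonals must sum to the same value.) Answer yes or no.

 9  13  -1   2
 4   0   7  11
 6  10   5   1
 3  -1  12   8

Row 1: 9 + 13 + (-1) + 2 = 23.
Row 2: 4 + 0 + 7 + 11 = 22.
Row 3: 6 + 10 + 5 + 1 = 22.
Row 4: 3 + (-1) + 12 + 8 = 22.
Column 1: 9 + 4 + 6 + 3 = 22.
Column 2: 13 + 0 + 10 + (-1) = 22.
Column 3: -1 + 7 + 5 + 12 = 23.
Column 4: 2 + 11 + 1 + 8 = 22.
Main diagonal: 9 + 0 + 5 + 8 = 22.
Anti-diagonal: 2 + 7 + 10 + 3 = 22.

No — column 2 sums to 22 but row 1 sums to 23.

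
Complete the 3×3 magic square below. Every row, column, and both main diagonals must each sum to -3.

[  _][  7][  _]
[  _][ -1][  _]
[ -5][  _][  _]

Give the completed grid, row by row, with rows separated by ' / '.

-13 7 3 / 15 -1 -17 / -5 -9 11

From column 2, -3 − (7 + (-1)) gives (3,2) = -9.
Using anti-diagonal: -1 + (-5) + ? → (1,3) = -3 − (-6) = 3.
From row 1, -3 − (7 + 3) gives (1,1) = -13.
From row 3, -3 − (-5 + (-9)) gives (3,3) = 11.
Column 1: -13 + (-5) + ? = -3, so (2,1) = 15.
From column 3, -3 − (3 + 11) gives (2,3) = -17.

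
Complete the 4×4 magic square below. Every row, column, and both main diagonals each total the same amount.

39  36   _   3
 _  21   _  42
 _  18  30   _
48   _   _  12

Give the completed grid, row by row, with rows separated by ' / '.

39 36 24 3 / 6 21 33 42 / 9 18 30 45 / 48 27 15 12

Main diagonal is already complete: 39 + 21 + 30 + 12 = 102, so that is the magic constant.
Row 1 needs 102; the known cells sum to 78, so (1,3) = 24.
Column 2 must total 102; the given cells sum to 75, so (4,2) = 27.
Using column 4: 3 + 42 + 12 + ? → (3,4) = 102 − 57 = 45.
Using anti-diagonal: 3 + 18 + 48 + ? → (2,3) = 102 − 69 = 33.
From row 2, 102 − (21 + 33 + 42) gives (2,1) = 6.
The remaining cell in row 3 is (3,1) = 102 − 93 = 9.
From row 4, 102 − (48 + 27 + 12) gives (4,3) = 15.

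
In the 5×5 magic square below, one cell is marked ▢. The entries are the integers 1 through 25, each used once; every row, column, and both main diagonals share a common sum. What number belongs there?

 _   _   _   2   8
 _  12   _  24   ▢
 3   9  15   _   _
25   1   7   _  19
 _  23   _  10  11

5

The entries are 1 through 25, which sum to 325, so each line sums to 325/5 = 65.
Using row 4: 25 + 1 + 7 + 19 + ? → (4,4) = 65 − 52 = 13.
Column 2: 12 + 9 + 1 + 23 + ? = 65, so (1,2) = 20.
Column 4: 2 + 24 + 13 + 10 + ? = 65, so (3,4) = 16.
The remaining cell in main diagonal is (1,1) = 65 − 51 = 14.
The remaining cell in anti-diagonal is (5,1) = 65 − 48 = 17.
Using row 1: 14 + 20 + 2 + 8 + ? → (1,3) = 65 − 44 = 21.
From row 3, 65 − (3 + 9 + 15 + 16) gives (3,5) = 22.
Row 5: 17 + 23 + 10 + 11 + ? = 65, so (5,3) = 4.
Column 1 must total 65; the given cells sum to 59, so (2,1) = 6.
The remaining cell in column 3 is (2,3) = 65 − 47 = 18.
Column 5: 8 + 22 + 19 + 11 + ? = 65, so (2,5) = 5.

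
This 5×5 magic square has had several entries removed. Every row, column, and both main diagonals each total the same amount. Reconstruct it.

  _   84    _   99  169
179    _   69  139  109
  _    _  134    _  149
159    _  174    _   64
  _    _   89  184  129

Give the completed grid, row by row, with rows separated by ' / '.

114 84 154 99 169 / 179 124 69 139 109 / 94 164 134 79 149 / 159 104 174 119 64 / 74 144 89 184 129

Column 5 is already complete: 169 + 109 + 149 + 64 + 129 = 620, so that is the magic constant.
Row 2 must total 620; the given cells sum to 496, so (2,2) = 124.
Column 3 needs 620; the known cells sum to 466, so (1,3) = 154.
Row 1: 84 + 154 + 99 + 169 + ? = 620, so (1,1) = 114.
Using main diagonal: 114 + 124 + 134 + 129 + ? → (4,4) = 620 − 501 = 119.
The remaining cell in row 4 is (4,2) = 620 − 516 = 104.
Column 4 must total 620; the given cells sum to 541, so (3,4) = 79.
The remaining cell in anti-diagonal is (5,1) = 620 − 546 = 74.
Row 5 must total 620; the given cells sum to 476, so (5,2) = 144.
From column 1, 620 − (114 + 179 + 159 + 74) gives (3,1) = 94.
Column 2: 84 + 124 + 104 + 144 + ? = 620, so (3,2) = 164.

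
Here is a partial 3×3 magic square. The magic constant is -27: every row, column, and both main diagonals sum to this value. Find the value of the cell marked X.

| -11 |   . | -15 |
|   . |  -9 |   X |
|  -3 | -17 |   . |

-5

Row 1: -11 + (-15) + ? = -27, so (1,2) = -1.
Row 3: -3 + (-17) + ? = -27, so (3,3) = -7.
Column 1 must total -27; the given cells sum to -14, so (2,1) = -13.
From column 3, -27 − (-15 + (-7)) gives (2,3) = -5.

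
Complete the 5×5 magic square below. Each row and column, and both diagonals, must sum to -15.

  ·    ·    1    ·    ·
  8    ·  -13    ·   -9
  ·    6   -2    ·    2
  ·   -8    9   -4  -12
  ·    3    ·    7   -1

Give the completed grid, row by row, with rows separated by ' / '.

Row 4 needs -15; the known cells sum to -15, so (4,1) = 0.
Using column 3: 1 + (-13) + (-2) + 9 + ? → (5,3) = -15 − (-5) = -10.
Column 5: -9 + 2 + (-12) + (-1) + ? = -15, so (1,5) = 5.
Row 5 needs -15; the known cells sum to -1, so (5,1) = -14.
Anti-diagonal must total -15; the given cells sum to -19, so (2,4) = 4.
Row 2 needs -15; the known cells sum to -10, so (2,2) = -5.
The remaining cell in column 2 is (1,2) = -15 − (-4) = -11.
The remaining cell in main diagonal is (1,1) = -15 − (-12) = -3.
The remaining cell in row 1 is (1,4) = -15 − (-8) = -7.
Using column 1: -3 + 8 + 0 + (-14) + ? → (3,1) = -15 − (-9) = -6.
Column 4: -7 + 4 + (-4) + 7 + ? = -15, so (3,4) = -15.

-3 -11 1 -7 5 / 8 -5 -13 4 -9 / -6 6 -2 -15 2 / 0 -8 9 -4 -12 / -14 3 -10 7 -1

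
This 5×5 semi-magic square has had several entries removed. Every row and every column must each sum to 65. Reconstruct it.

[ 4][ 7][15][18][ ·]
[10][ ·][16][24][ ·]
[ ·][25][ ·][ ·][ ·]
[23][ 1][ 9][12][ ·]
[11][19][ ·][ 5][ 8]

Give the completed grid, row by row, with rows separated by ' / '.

4 7 15 18 21 / 10 13 16 24 2 / 17 25 3 6 14 / 23 1 9 12 20 / 11 19 22 5 8

Row 1: 4 + 7 + 15 + 18 + ? = 65, so (1,5) = 21.
Row 4 must total 65; the given cells sum to 45, so (4,5) = 20.
Row 5 must total 65; the given cells sum to 43, so (5,3) = 22.
The remaining cell in column 1 is (3,1) = 65 − 48 = 17.
Column 2 needs 65; the known cells sum to 52, so (2,2) = 13.
Column 3: 15 + 16 + 9 + 22 + ? = 65, so (3,3) = 3.
From column 4, 65 − (18 + 24 + 12 + 5) gives (3,4) = 6.
The remaining cell in row 2 is (2,5) = 65 − 63 = 2.
Using row 3: 17 + 25 + 3 + 6 + ? → (3,5) = 65 − 51 = 14.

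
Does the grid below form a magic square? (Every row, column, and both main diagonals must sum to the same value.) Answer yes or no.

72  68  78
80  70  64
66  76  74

Row 1: 72 + 68 + 78 = 218.
Row 2: 80 + 70 + 64 = 214.
Row 3: 66 + 76 + 74 = 216.
Column 1: 72 + 80 + 66 = 218.
Column 2: 68 + 70 + 76 = 214.
Column 3: 78 + 64 + 74 = 216.
Main diagonal: 72 + 70 + 74 = 216.
Anti-diagonal: 78 + 70 + 66 = 214.

No — column 2 sums to 214 but column 3 sums to 216.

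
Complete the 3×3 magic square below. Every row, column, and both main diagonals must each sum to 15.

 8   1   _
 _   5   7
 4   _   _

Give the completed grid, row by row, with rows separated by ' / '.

8 1 6 / 3 5 7 / 4 9 2

The remaining cell in row 1 is (1,3) = 15 − 9 = 6.
From row 2, 15 − (5 + 7) gives (2,1) = 3.
Column 2 needs 15; the known cells sum to 6, so (3,2) = 9.
The remaining cell in column 3 is (3,3) = 15 − 13 = 2.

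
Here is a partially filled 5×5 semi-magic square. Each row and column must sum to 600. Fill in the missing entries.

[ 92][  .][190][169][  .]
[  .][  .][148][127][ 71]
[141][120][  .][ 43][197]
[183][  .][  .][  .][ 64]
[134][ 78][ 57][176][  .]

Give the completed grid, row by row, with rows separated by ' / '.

Using row 3: 141 + 120 + 43 + 197 + ? → (3,3) = 600 − 501 = 99.
From row 5, 600 − (134 + 78 + 57 + 176) gives (5,5) = 155.
Column 1: 92 + 141 + 183 + 134 + ? = 600, so (2,1) = 50.
The remaining cell in column 3 is (4,3) = 600 − 494 = 106.
Column 4 needs 600; the known cells sum to 515, so (4,4) = 85.
From column 5, 600 − (71 + 197 + 64 + 155) gives (1,5) = 113.
The remaining cell in row 1 is (1,2) = 600 − 564 = 36.
Row 2 must total 600; the given cells sum to 396, so (2,2) = 204.
The remaining cell in row 4 is (4,2) = 600 − 438 = 162.

92 36 190 169 113 / 50 204 148 127 71 / 141 120 99 43 197 / 183 162 106 85 64 / 134 78 57 176 155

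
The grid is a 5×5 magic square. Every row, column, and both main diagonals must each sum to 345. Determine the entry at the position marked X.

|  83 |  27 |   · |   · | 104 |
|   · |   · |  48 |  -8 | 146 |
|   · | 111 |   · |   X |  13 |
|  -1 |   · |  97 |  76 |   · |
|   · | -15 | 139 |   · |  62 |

34

Column 5 needs 345; the known cells sum to 325, so (4,5) = 20.
Row 4 needs 345; the known cells sum to 192, so (4,2) = 153.
The remaining cell in column 2 is (2,2) = 345 − 276 = 69.
Main diagonal must total 345; the given cells sum to 290, so (3,3) = 55.
Anti-diagonal: 104 + (-8) + 55 + 153 + ? = 345, so (5,1) = 41.
Using row 2: 69 + 48 + (-8) + 146 + ? → (2,1) = 345 − 255 = 90.
From row 5, 345 − (41 + (-15) + 139 + 62) gives (5,4) = 118.
Using column 1: 83 + 90 + (-1) + 41 + ? → (3,1) = 345 − 213 = 132.
Using column 3: 48 + 55 + 97 + 139 + ? → (1,3) = 345 − 339 = 6.
Using row 1: 83 + 27 + 6 + 104 + ? → (1,4) = 345 − 220 = 125.
From row 3, 345 − (132 + 111 + 55 + 13) gives (3,4) = 34.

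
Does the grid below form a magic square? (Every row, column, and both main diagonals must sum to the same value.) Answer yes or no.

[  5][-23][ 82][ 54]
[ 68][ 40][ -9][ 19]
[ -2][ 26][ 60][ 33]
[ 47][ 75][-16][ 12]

Row 1: 5 + (-23) + 82 + 54 = 118.
Row 2: 68 + 40 + (-9) + 19 = 118.
Row 3: -2 + 26 + 60 + 33 = 117.
Row 4: 47 + 75 + (-16) + 12 = 118.
Column 1: 5 + 68 + (-2) + 47 = 118.
Column 2: -23 + 40 + 26 + 75 = 118.
Column 3: 82 + (-9) + 60 + (-16) = 117.
Column 4: 54 + 19 + 33 + 12 = 118.
Main diagonal: 5 + 40 + 60 + 12 = 117.
Anti-diagonal: 54 + (-9) + 26 + 47 = 118.

No — column 4 sums to 118 but column 3 sums to 117.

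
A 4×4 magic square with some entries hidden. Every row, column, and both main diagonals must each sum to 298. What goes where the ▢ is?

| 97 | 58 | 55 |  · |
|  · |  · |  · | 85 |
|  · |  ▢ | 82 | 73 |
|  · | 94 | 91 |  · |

Row 1: 97 + 58 + 55 + ? = 298, so (1,4) = 88.
Column 3: 55 + 82 + 91 + ? = 298, so (2,3) = 70.
The remaining cell in column 4 is (4,4) = 298 − 246 = 52.
The remaining cell in main diagonal is (2,2) = 298 − 231 = 67.
Row 2 must total 298; the given cells sum to 222, so (2,1) = 76.
Using row 4: 94 + 91 + 52 + ? → (4,1) = 298 − 237 = 61.
From column 1, 298 − (97 + 76 + 61) gives (3,1) = 64.
Using column 2: 58 + 67 + 94 + ? → (3,2) = 298 − 219 = 79.

79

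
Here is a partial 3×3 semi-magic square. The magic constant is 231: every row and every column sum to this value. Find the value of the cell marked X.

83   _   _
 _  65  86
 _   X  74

89

From row 2, 231 − (65 + 86) gives (2,1) = 80.
Using column 1: 83 + 80 + ? → (3,1) = 231 − 163 = 68.
From column 3, 231 − (86 + 74) gives (1,3) = 71.
The remaining cell in row 1 is (1,2) = 231 − 154 = 77.
Row 3 needs 231; the known cells sum to 142, so (3,2) = 89.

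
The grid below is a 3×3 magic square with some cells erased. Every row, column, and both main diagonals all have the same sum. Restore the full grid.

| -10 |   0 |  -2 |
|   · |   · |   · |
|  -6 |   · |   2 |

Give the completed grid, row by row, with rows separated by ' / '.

-10 0 -2 / 4 -4 -12 / -6 -8 2

Row 1 is already complete: -10 + 0 + -2 = -12, so that is the magic constant.
From row 3, -12 − (-6 + 2) gives (3,2) = -8.
Column 1 needs -12; the known cells sum to -16, so (2,1) = 4.
Column 2: 0 + (-8) + ? = -12, so (2,2) = -4.
Column 3: -2 + 2 + ? = -12, so (2,3) = -12.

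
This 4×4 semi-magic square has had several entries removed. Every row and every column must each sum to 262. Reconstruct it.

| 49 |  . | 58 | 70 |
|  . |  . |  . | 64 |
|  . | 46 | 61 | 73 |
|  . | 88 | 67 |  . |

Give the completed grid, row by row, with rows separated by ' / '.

Row 1 needs 262; the known cells sum to 177, so (1,2) = 85.
Row 3 needs 262; the known cells sum to 180, so (3,1) = 82.
From column 2, 262 − (85 + 46 + 88) gives (2,2) = 43.
Using column 3: 58 + 61 + 67 + ? → (2,3) = 262 − 186 = 76.
From column 4, 262 − (70 + 64 + 73) gives (4,4) = 55.
Row 2: 43 + 76 + 64 + ? = 262, so (2,1) = 79.
Row 4 needs 262; the known cells sum to 210, so (4,1) = 52.

49 85 58 70 / 79 43 76 64 / 82 46 61 73 / 52 88 67 55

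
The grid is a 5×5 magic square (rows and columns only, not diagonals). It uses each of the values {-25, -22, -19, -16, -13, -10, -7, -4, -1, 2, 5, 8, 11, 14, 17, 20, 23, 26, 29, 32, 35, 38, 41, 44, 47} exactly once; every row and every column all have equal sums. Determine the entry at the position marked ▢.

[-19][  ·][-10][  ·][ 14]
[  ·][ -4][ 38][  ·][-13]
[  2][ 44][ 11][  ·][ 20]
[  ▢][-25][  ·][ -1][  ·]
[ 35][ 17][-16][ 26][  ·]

8

The 25 entries sum to 275, so each line sums to 275/5 = 55.
Row 3 must total 55; the given cells sum to 77, so (3,4) = -22.
Row 5 needs 55; the known cells sum to 62, so (5,5) = -7.
From column 2, 55 − (-4 + 44 + (-25) + 17) gives (1,2) = 23.
Column 3 needs 55; the known cells sum to 23, so (4,3) = 32.
Column 5: 14 + (-13) + 20 + (-7) + ? = 55, so (4,5) = 41.
Row 1 must total 55; the given cells sum to 8, so (1,4) = 47.
The remaining cell in row 4 is (4,1) = 55 − 47 = 8.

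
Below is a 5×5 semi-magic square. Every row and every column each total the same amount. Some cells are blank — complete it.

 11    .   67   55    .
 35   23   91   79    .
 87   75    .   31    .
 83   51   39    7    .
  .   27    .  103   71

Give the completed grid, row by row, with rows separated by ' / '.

11 99 67 55 43 / 35 23 91 79 47 / 87 75 63 31 19 / 83 51 39 7 95 / 59 27 15 103 71

Column 4 is already complete: 55 + 79 + 31 + 7 + 103 = 275, so that is the magic constant.
Row 2 must total 275; the given cells sum to 228, so (2,5) = 47.
The remaining cell in row 4 is (4,5) = 275 − 180 = 95.
From column 1, 275 − (11 + 35 + 87 + 83) gives (5,1) = 59.
The remaining cell in column 2 is (1,2) = 275 − 176 = 99.
Using row 1: 11 + 99 + 67 + 55 + ? → (1,5) = 275 − 232 = 43.
The remaining cell in row 5 is (5,3) = 275 − 260 = 15.
Column 3: 67 + 91 + 39 + 15 + ? = 275, so (3,3) = 63.
Using column 5: 43 + 47 + 95 + 71 + ? → (3,5) = 275 − 256 = 19.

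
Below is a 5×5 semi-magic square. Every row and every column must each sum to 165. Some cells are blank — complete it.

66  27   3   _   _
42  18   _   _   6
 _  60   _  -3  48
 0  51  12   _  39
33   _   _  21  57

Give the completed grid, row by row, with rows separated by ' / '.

From row 4, 165 − (0 + 51 + 12 + 39) gives (4,4) = 63.
Column 1 must total 165; the given cells sum to 141, so (3,1) = 24.
Column 2: 27 + 18 + 60 + 51 + ? = 165, so (5,2) = 9.
From column 5, 165 − (6 + 48 + 39 + 57) gives (1,5) = 15.
Row 1 must total 165; the given cells sum to 111, so (1,4) = 54.
Row 3 needs 165; the known cells sum to 129, so (3,3) = 36.
Row 5 needs 165; the known cells sum to 120, so (5,3) = 45.
Column 3: 3 + 36 + 12 + 45 + ? = 165, so (2,3) = 69.
Using column 4: 54 + (-3) + 63 + 21 + ? → (2,4) = 165 − 135 = 30.

66 27 3 54 15 / 42 18 69 30 6 / 24 60 36 -3 48 / 0 51 12 63 39 / 33 9 45 21 57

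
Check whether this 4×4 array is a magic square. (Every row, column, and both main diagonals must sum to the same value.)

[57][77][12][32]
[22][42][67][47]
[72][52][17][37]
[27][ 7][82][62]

Yes

Row 1: 57 + 77 + 12 + 32 = 178.
Row 2: 22 + 42 + 67 + 47 = 178.
Row 3: 72 + 52 + 17 + 37 = 178.
Row 4: 27 + 7 + 82 + 62 = 178.
Column 1: 57 + 22 + 72 + 27 = 178.
Column 2: 77 + 42 + 52 + 7 = 178.
Column 3: 12 + 67 + 17 + 82 = 178.
Column 4: 32 + 47 + 37 + 62 = 178.
Main diagonal: 57 + 42 + 17 + 62 = 178.
Anti-diagonal: 32 + 67 + 52 + 27 = 178.
All lines sum to 178.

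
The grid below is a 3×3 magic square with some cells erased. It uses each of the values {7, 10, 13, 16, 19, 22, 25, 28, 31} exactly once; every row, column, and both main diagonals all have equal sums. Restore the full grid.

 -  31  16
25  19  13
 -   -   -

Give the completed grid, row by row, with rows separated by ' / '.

The 9 entries sum to 171, so each line sums to 171/3 = 57.
Using row 1: 31 + 16 + ? → (1,1) = 57 − 47 = 10.
From column 1, 57 − (10 + 25) gives (3,1) = 22.
Column 2 must total 57; the given cells sum to 50, so (3,2) = 7.
The remaining cell in column 3 is (3,3) = 57 − 29 = 28.

10 31 16 / 25 19 13 / 22 7 28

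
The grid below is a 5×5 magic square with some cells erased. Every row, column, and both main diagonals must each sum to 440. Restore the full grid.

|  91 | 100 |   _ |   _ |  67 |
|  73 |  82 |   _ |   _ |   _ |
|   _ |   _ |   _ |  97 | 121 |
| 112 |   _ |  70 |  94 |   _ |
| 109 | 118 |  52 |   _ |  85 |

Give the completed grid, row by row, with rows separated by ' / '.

From row 5, 440 − (109 + 118 + 52 + 85) gives (5,4) = 76.
Using column 1: 91 + 73 + 112 + 109 + ? → (3,1) = 440 − 385 = 55.
Main diagonal must total 440; the given cells sum to 352, so (3,3) = 88.
Using row 3: 55 + 88 + 97 + 121 + ? → (3,2) = 440 − 361 = 79.
Column 2: 100 + 82 + 79 + 118 + ? = 440, so (4,2) = 61.
From anti-diagonal, 440 − (67 + 88 + 61 + 109) gives (2,4) = 115.
The remaining cell in row 4 is (4,5) = 440 − 337 = 103.
Column 4 must total 440; the given cells sum to 382, so (1,4) = 58.
Column 5: 67 + 121 + 103 + 85 + ? = 440, so (2,5) = 64.
The remaining cell in row 1 is (1,3) = 440 − 316 = 124.
From row 2, 440 − (73 + 82 + 115 + 64) gives (2,3) = 106.

91 100 124 58 67 / 73 82 106 115 64 / 55 79 88 97 121 / 112 61 70 94 103 / 109 118 52 76 85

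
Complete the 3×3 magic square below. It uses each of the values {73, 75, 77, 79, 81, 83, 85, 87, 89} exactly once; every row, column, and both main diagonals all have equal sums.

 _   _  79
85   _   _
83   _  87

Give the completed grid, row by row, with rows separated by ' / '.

75 89 79 / 85 81 77 / 83 73 87

The 9 entries sum to 729, so each line sums to 729/3 = 243.
Row 3 needs 243; the known cells sum to 170, so (3,2) = 73.
Column 1: 85 + 83 + ? = 243, so (1,1) = 75.
Using column 3: 79 + 87 + ? → (2,3) = 243 − 166 = 77.
From main diagonal, 243 − (75 + 87) gives (2,2) = 81.
From row 1, 243 − (75 + 79) gives (1,2) = 89.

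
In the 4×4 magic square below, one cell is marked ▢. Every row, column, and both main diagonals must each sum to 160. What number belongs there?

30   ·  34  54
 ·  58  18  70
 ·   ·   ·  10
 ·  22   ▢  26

Row 1 needs 160; the known cells sum to 118, so (1,2) = 42.
Row 2: 58 + 18 + 70 + ? = 160, so (2,1) = 14.
Column 2 needs 160; the known cells sum to 122, so (3,2) = 38.
Using main diagonal: 30 + 58 + 26 + ? → (3,3) = 160 − 114 = 46.
From anti-diagonal, 160 − (54 + 18 + 38) gives (4,1) = 50.
Row 3 needs 160; the known cells sum to 94, so (3,1) = 66.
Using row 4: 50 + 22 + 26 + ? → (4,3) = 160 − 98 = 62.

62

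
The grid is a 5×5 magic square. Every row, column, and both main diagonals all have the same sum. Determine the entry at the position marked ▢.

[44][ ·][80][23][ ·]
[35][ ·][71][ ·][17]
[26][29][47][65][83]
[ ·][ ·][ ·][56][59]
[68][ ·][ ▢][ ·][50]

14

Row 3 is complete and sums to 250; that is the magic constant.
Column 1: 44 + 35 + 26 + 68 + ? = 250, so (4,1) = 77.
Column 5 must total 250; the given cells sum to 209, so (1,5) = 41.
Using main diagonal: 44 + 47 + 56 + 50 + ? → (2,2) = 250 − 197 = 53.
The remaining cell in row 1 is (1,2) = 250 − 188 = 62.
Using row 2: 35 + 53 + 71 + 17 + ? → (2,4) = 250 − 176 = 74.
Column 4: 23 + 74 + 65 + 56 + ? = 250, so (5,4) = 32.
Anti-diagonal needs 250; the known cells sum to 230, so (4,2) = 20.
From row 4, 250 − (77 + 20 + 56 + 59) gives (4,3) = 38.
From column 2, 250 − (62 + 53 + 29 + 20) gives (5,2) = 86.
Using column 3: 80 + 71 + 47 + 38 + ? → (5,3) = 250 − 236 = 14.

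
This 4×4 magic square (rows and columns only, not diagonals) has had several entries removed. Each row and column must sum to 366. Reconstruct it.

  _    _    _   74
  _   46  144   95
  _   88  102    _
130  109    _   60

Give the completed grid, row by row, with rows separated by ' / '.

116 123 53 74 / 81 46 144 95 / 39 88 102 137 / 130 109 67 60

From row 2, 366 − (46 + 144 + 95) gives (2,1) = 81.
Using row 4: 130 + 109 + 60 + ? → (4,3) = 366 − 299 = 67.
Column 2 must total 366; the given cells sum to 243, so (1,2) = 123.
From column 3, 366 − (144 + 102 + 67) gives (1,3) = 53.
Column 4: 74 + 95 + 60 + ? = 366, so (3,4) = 137.
Row 1: 123 + 53 + 74 + ? = 366, so (1,1) = 116.
Row 3: 88 + 102 + 137 + ? = 366, so (3,1) = 39.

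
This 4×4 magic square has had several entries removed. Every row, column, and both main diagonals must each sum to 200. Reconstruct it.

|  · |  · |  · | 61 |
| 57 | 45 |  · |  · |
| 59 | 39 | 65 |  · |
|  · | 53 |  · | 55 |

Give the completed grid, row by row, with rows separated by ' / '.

35 63 41 61 / 57 45 51 47 / 59 39 65 37 / 49 53 43 55

Row 3 must total 200; the given cells sum to 163, so (3,4) = 37.
Column 2: 45 + 39 + 53 + ? = 200, so (1,2) = 63.
Using column 4: 61 + 37 + 55 + ? → (2,4) = 200 − 153 = 47.
Main diagonal: 45 + 65 + 55 + ? = 200, so (1,1) = 35.
From row 1, 200 − (35 + 63 + 61) gives (1,3) = 41.
Using row 2: 57 + 45 + 47 + ? → (2,3) = 200 − 149 = 51.
Column 1: 35 + 57 + 59 + ? = 200, so (4,1) = 49.
Column 3: 41 + 51 + 65 + ? = 200, so (4,3) = 43.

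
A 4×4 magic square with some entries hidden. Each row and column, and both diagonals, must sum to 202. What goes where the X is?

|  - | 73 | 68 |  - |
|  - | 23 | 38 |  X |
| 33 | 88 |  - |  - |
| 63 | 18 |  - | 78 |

83

The remaining cell in row 4 is (4,3) = 202 − 159 = 43.
Using column 3: 68 + 38 + 43 + ? → (3,3) = 202 − 149 = 53.
Main diagonal must total 202; the given cells sum to 154, so (1,1) = 48.
From anti-diagonal, 202 − (38 + 88 + 63) gives (1,4) = 13.
The remaining cell in row 3 is (3,4) = 202 − 174 = 28.
Column 1 needs 202; the known cells sum to 144, so (2,1) = 58.
Column 4 needs 202; the known cells sum to 119, so (2,4) = 83.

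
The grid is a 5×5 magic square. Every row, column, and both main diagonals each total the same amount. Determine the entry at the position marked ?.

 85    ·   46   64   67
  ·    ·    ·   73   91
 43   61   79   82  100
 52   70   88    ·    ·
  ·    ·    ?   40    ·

97

Row 3 is complete and sums to 365; that is the magic constant.
Row 1: 85 + 46 + 64 + 67 + ? = 365, so (1,2) = 103.
Column 4 must total 365; the given cells sum to 259, so (4,4) = 106.
Anti-diagonal needs 365; the known cells sum to 289, so (5,1) = 76.
Row 4 needs 365; the known cells sum to 316, so (4,5) = 49.
Column 1 needs 365; the known cells sum to 256, so (2,1) = 109.
Column 5 needs 365; the known cells sum to 307, so (5,5) = 58.
Main diagonal needs 365; the known cells sum to 328, so (2,2) = 37.
Row 2 needs 365; the known cells sum to 310, so (2,3) = 55.
Column 2 must total 365; the given cells sum to 271, so (5,2) = 94.
The remaining cell in column 3 is (5,3) = 365 − 268 = 97.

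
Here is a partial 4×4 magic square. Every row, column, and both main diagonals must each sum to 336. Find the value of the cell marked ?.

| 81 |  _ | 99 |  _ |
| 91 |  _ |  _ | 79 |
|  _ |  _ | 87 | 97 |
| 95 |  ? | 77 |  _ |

89

Column 1 needs 336; the known cells sum to 267, so (3,1) = 69.
The remaining cell in column 3 is (2,3) = 336 − 263 = 73.
Row 2 needs 336; the known cells sum to 243, so (2,2) = 93.
The remaining cell in row 3 is (3,2) = 336 − 253 = 83.
Main diagonal must total 336; the given cells sum to 261, so (4,4) = 75.
Anti-diagonal needs 336; the known cells sum to 251, so (1,4) = 85.
Row 1 must total 336; the given cells sum to 265, so (1,2) = 71.
From row 4, 336 − (95 + 77 + 75) gives (4,2) = 89.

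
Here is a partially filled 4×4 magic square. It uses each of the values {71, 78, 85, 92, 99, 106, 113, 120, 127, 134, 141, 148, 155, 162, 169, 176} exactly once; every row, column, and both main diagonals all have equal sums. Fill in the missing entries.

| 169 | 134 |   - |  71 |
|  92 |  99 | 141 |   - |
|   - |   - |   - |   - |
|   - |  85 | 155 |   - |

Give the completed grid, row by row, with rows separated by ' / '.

The 16 entries sum to 1976, so each line sums to 1976/4 = 494.
Using row 1: 169 + 134 + 71 + ? → (1,3) = 494 − 374 = 120.
Row 2 must total 494; the given cells sum to 332, so (2,4) = 162.
From column 2, 494 − (134 + 99 + 85) gives (3,2) = 176.
Column 3 needs 494; the known cells sum to 416, so (3,3) = 78.
Using main diagonal: 169 + 99 + 78 + ? → (4,4) = 494 − 346 = 148.
Anti-diagonal needs 494; the known cells sum to 388, so (4,1) = 106.
The remaining cell in column 1 is (3,1) = 494 − 367 = 127.
Using column 4: 71 + 162 + 148 + ? → (3,4) = 494 − 381 = 113.

169 134 120 71 / 92 99 141 162 / 127 176 78 113 / 106 85 155 148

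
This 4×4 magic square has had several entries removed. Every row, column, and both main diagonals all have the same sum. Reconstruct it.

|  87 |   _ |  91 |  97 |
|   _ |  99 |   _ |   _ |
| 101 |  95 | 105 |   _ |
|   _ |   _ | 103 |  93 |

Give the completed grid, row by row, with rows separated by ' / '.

Main diagonal is already complete: 87 + 99 + 105 + 93 = 384, so that is the magic constant.
The remaining cell in row 1 is (1,2) = 384 − 275 = 109.
Row 3 needs 384; the known cells sum to 301, so (3,4) = 83.
Using column 2: 109 + 99 + 95 + ? → (4,2) = 384 − 303 = 81.
From column 3, 384 − (91 + 105 + 103) gives (2,3) = 85.
Using column 4: 97 + 83 + 93 + ? → (2,4) = 384 − 273 = 111.
The remaining cell in anti-diagonal is (4,1) = 384 − 277 = 107.
Row 2: 99 + 85 + 111 + ? = 384, so (2,1) = 89.

87 109 91 97 / 89 99 85 111 / 101 95 105 83 / 107 81 103 93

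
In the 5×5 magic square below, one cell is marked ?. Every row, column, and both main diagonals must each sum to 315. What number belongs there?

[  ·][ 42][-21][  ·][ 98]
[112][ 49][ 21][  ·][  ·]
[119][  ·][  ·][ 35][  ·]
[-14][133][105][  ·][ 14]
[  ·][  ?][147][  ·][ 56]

Row 4 must total 315; the given cells sum to 238, so (4,4) = 77.
The remaining cell in column 3 is (3,3) = 315 − 252 = 63.
The remaining cell in main diagonal is (1,1) = 315 − 245 = 70.
Row 1 must total 315; the given cells sum to 189, so (1,4) = 126.
The remaining cell in column 1 is (5,1) = 315 − 287 = 28.
Anti-diagonal needs 315; the known cells sum to 322, so (2,4) = -7.
From row 2, 315 − (112 + 49 + 21 + (-7)) gives (2,5) = 140.
Column 4 needs 315; the known cells sum to 231, so (5,4) = 84.
The remaining cell in column 5 is (3,5) = 315 − 308 = 7.
Row 3 needs 315; the known cells sum to 224, so (3,2) = 91.
Row 5 must total 315; the given cells sum to 315, so (5,2) = 0.

0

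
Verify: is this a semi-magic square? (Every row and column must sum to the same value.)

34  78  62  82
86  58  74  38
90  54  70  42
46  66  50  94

Row 1: 34 + 78 + 62 + 82 = 256.
Row 2: 86 + 58 + 74 + 38 = 256.
Row 3: 90 + 54 + 70 + 42 = 256.
Row 4: 46 + 66 + 50 + 94 = 256.
Column 1: 34 + 86 + 90 + 46 = 256.
Column 2: 78 + 58 + 54 + 66 = 256.
Column 3: 62 + 74 + 70 + 50 = 256.
Column 4: 82 + 38 + 42 + 94 = 256.
All lines sum to 256.

Yes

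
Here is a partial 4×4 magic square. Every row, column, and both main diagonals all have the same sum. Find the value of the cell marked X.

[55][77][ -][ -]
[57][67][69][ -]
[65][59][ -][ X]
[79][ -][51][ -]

Column 1 is complete and sums to 256; that is the magic constant.
Row 2: 57 + 67 + 69 + ? = 256, so (2,4) = 63.
Column 2 must total 256; the given cells sum to 203, so (4,2) = 53.
Anti-diagonal must total 256; the given cells sum to 207, so (1,4) = 49.
The remaining cell in row 1 is (1,3) = 256 − 181 = 75.
The remaining cell in row 4 is (4,4) = 256 − 183 = 73.
Column 3: 75 + 69 + 51 + ? = 256, so (3,3) = 61.
Column 4 must total 256; the given cells sum to 185, so (3,4) = 71.

71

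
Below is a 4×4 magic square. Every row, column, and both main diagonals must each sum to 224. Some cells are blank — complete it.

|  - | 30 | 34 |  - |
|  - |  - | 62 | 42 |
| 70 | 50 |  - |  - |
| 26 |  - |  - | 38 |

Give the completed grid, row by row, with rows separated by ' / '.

74 30 34 86 / 54 66 62 42 / 70 50 46 58 / 26 78 82 38

Anti-diagonal: 62 + 50 + 26 + ? = 224, so (1,4) = 86.
Row 1 must total 224; the given cells sum to 150, so (1,1) = 74.
Column 1 must total 224; the given cells sum to 170, so (2,1) = 54.
From column 4, 224 − (86 + 42 + 38) gives (3,4) = 58.
Using row 2: 54 + 62 + 42 + ? → (2,2) = 224 − 158 = 66.
Using row 3: 70 + 50 + 58 + ? → (3,3) = 224 − 178 = 46.
Column 2 must total 224; the given cells sum to 146, so (4,2) = 78.
The remaining cell in column 3 is (4,3) = 224 − 142 = 82.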